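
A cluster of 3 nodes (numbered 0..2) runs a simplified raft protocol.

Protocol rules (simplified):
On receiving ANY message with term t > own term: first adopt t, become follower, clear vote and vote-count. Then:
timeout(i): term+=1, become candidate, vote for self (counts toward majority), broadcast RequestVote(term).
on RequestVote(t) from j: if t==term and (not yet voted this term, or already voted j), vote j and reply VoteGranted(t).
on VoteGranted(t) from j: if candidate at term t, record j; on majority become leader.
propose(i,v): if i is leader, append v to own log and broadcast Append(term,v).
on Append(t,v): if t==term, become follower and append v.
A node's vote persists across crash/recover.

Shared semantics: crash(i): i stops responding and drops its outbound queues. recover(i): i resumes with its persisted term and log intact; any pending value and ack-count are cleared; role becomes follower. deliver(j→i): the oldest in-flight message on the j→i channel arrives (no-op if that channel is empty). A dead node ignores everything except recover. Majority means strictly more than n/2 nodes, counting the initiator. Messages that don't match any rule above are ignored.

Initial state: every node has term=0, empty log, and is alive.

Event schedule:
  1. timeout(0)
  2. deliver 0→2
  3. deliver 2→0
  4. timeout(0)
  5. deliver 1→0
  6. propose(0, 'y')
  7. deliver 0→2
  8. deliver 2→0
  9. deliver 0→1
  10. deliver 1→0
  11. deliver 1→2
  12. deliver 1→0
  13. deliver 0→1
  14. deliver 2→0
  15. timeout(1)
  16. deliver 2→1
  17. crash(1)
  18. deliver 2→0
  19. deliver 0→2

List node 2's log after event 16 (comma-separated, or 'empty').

e1 timeout(0): 0[cand,t=1,-]
e2 deliver 0→2: 2[foll,t=1,-]
e3 deliver 2→0: 0[lead,t=1,-]
e4 timeout(0): 0[cand,t=2,-]
e5 deliver 1→0: ·
e6 propose(0,'y'): ·
e7 deliver 0→2: 2[foll,t=2,-]
e8 deliver 2→0: 0[lead,t=2,-]
e9 deliver 0→1: 1[foll,t=1,-]
e10 deliver 1→0: ·
e11 deliver 1→2: ·
e12 deliver 1→0: ·
e13 deliver 0→1: 1[foll,t=2,-]
e14 deliver 2→0: ·
e15 timeout(1): 1[cand,t=3,-]
e16 deliver 2→1: ·

empty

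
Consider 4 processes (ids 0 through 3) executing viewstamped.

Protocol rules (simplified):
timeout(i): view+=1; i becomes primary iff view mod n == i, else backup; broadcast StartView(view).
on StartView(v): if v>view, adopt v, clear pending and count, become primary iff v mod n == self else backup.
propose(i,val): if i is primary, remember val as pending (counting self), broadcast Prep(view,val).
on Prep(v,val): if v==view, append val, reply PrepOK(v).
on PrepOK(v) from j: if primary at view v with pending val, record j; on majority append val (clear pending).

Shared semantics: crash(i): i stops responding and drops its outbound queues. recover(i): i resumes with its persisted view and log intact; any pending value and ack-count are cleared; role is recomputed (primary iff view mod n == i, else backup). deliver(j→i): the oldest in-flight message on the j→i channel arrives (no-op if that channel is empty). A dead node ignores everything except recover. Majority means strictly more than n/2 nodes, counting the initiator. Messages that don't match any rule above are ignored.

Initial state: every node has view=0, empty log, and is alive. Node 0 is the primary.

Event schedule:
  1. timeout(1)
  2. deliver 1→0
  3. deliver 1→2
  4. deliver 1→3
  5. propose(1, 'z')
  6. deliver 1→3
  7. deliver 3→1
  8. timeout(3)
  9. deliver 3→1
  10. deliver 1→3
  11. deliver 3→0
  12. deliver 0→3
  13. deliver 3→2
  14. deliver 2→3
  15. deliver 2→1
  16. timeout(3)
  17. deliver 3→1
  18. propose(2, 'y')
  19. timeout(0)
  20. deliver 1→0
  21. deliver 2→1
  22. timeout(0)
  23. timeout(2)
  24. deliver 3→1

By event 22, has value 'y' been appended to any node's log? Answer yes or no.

[1] timeout(1) → N1(prim v1 [-])
[2] deliver 1→0 → N0(back v1 [-])
[3] deliver 1→2 → N2(back v1 [-])
[4] deliver 1→3 → N3(back v1 [-])
[5] propose(1,'z') → ∅
[6] deliver 1→3 → N3(back v1 [z])
[7] deliver 3→1 → ∅
[8] timeout(3) → N3(back v2 [z])
[9] deliver 3→1 → N1(back v2 [-])
[10] deliver 1→3 → ∅
[11] deliver 3→0 → N0(back v2 [-])
[12] deliver 0→3 → ∅
[13] deliver 3→2 → N2(prim v2 [-])
[14] deliver 2→3 → ∅
[15] deliver 2→1 → ∅
[16] timeout(3) → N3(prim v3 [z])
[17] deliver 3→1 → N1(back v3 [-])
[18] propose(2,'y') → ∅
[19] timeout(0) → N0(back v3 [-])
[20] deliver 1→0 → ∅
[21] deliver 2→1 → ∅
[22] timeout(0) → N0(prim v4 [-])

no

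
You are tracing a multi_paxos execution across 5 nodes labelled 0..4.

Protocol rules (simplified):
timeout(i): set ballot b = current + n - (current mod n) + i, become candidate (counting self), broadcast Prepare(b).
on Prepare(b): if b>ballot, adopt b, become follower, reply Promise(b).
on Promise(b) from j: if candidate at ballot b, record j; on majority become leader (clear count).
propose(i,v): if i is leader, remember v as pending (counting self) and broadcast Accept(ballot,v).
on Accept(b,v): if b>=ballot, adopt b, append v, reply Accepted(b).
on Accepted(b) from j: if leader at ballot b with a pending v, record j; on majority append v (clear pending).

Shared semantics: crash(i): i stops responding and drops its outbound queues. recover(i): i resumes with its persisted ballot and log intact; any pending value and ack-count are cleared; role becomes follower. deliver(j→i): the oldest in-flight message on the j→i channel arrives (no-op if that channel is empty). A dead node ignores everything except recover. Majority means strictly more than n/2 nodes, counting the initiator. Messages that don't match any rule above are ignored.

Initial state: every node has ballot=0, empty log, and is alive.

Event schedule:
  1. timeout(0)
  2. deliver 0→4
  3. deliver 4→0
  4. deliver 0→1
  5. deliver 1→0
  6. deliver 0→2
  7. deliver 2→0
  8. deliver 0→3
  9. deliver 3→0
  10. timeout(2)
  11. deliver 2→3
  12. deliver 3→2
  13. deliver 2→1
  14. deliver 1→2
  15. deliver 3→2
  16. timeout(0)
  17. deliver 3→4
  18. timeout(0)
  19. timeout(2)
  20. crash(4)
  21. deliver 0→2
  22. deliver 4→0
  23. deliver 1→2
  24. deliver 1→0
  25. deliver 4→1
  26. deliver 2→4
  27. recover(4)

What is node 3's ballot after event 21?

12

after 1 — timeout(0): n0:cand/b5/[-]
after 2 — deliver 0→4: n4:foll/b5/[-]
after 3 — deliver 4→0: ·
after 4 — deliver 0→1: n1:foll/b5/[-]
after 5 — deliver 1→0: n0:lead/b5/[-]
after 6 — deliver 0→2: n2:foll/b5/[-]
after 7 — deliver 2→0: ·
after 8 — deliver 0→3: n3:foll/b5/[-]
after 9 — deliver 3→0: ·
after 10 — timeout(2): n2:cand/b12/[-]
after 11 — deliver 2→3: n3:foll/b12/[-]
after 12 — deliver 3→2: ·
after 13 — deliver 2→1: n1:foll/b12/[-]
after 14 — deliver 1→2: n2:lead/b12/[-]
after 15 — deliver 3→2: ·
after 16 — timeout(0): n0:cand/b10/[-]
after 17 — deliver 3→4: ·
after 18 — timeout(0): n0:cand/b15/[-]
after 19 — timeout(2): n2:cand/b17/[-]
after 20 — crash(4): n4:✗foll/b5/[-]
after 21 — deliver 0→2: ·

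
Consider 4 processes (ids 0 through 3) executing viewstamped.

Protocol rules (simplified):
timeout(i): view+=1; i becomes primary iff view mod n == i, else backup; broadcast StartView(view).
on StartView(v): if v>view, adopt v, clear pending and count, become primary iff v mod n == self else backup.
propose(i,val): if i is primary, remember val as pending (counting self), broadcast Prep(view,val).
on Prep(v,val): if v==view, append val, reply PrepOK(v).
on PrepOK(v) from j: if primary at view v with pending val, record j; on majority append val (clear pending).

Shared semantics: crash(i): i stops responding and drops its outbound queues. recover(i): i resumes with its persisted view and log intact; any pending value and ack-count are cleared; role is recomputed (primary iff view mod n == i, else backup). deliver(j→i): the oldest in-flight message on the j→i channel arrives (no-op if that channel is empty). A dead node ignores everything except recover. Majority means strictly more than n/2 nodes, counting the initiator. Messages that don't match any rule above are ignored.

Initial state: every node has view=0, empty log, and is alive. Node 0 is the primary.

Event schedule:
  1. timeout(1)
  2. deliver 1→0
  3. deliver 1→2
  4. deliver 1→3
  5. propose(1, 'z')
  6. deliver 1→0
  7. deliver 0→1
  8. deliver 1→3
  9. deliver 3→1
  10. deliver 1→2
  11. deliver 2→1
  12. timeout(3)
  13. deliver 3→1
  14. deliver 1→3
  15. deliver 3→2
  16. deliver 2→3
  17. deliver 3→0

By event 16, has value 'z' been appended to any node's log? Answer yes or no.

yes

step 1 timeout(1): 1={prim,v=1,log=-}
step 2 deliver 1→0: 0={back,v=1,log=-}
step 3 deliver 1→2: 2={back,v=1,log=-}
step 4 deliver 1→3: 3={back,v=1,log=-}
step 5 propose(1,'z'): —
step 6 deliver 1→0: 0={back,v=1,log=z}
step 7 deliver 0→1: —
step 8 deliver 1→3: 3={back,v=1,log=z}
step 9 deliver 3→1: 1={prim,v=1,log=z}
step 10 deliver 1→2: 2={back,v=1,log=z}
step 11 deliver 2→1: —
step 12 timeout(3): 3={back,v=2,log=z}
step 13 deliver 3→1: 1={back,v=2,log=z}
step 14 deliver 1→3: —
step 15 deliver 3→2: 2={prim,v=2,log=z}
step 16 deliver 2→3: —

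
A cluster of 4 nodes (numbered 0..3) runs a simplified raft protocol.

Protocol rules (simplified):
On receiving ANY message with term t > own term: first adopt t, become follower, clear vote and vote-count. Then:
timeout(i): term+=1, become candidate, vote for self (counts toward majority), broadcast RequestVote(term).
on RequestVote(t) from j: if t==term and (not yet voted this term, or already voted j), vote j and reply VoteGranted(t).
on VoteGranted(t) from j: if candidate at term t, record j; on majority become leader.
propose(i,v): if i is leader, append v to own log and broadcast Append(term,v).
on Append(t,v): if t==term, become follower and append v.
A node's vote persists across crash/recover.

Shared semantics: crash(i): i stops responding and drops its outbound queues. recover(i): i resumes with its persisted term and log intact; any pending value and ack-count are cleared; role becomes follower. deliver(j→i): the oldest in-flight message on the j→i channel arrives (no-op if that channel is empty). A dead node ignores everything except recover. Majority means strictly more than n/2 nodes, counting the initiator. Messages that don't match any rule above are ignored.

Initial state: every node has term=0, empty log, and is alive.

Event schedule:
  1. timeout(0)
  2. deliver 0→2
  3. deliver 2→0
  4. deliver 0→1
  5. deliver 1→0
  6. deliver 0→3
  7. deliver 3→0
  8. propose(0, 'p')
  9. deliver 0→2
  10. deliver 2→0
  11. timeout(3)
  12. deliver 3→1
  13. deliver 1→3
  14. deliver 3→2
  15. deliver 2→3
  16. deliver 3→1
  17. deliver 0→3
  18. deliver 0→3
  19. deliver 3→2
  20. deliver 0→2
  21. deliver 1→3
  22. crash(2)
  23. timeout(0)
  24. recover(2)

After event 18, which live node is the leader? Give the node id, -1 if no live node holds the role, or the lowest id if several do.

0

e1 timeout(0): 0[cand,t=1,-]
e2 deliver 0→2: 2[foll,t=1,-]
e3 deliver 2→0: ·
e4 deliver 0→1: 1[foll,t=1,-]
e5 deliver 1→0: 0[lead,t=1,-]
e6 deliver 0→3: 3[foll,t=1,-]
e7 deliver 3→0: ·
e8 propose(0,'p'): 0[lead,t=1,p]
e9 deliver 0→2: 2[foll,t=1,p]
e10 deliver 2→0: ·
e11 timeout(3): 3[cand,t=2,-]
e12 deliver 3→1: 1[foll,t=2,-]
e13 deliver 1→3: ·
e14 deliver 3→2: 2[foll,t=2,p]
e15 deliver 2→3: 3[lead,t=2,-]
e16 deliver 3→1: ·
e17 deliver 0→3: ·
e18 deliver 0→3: ·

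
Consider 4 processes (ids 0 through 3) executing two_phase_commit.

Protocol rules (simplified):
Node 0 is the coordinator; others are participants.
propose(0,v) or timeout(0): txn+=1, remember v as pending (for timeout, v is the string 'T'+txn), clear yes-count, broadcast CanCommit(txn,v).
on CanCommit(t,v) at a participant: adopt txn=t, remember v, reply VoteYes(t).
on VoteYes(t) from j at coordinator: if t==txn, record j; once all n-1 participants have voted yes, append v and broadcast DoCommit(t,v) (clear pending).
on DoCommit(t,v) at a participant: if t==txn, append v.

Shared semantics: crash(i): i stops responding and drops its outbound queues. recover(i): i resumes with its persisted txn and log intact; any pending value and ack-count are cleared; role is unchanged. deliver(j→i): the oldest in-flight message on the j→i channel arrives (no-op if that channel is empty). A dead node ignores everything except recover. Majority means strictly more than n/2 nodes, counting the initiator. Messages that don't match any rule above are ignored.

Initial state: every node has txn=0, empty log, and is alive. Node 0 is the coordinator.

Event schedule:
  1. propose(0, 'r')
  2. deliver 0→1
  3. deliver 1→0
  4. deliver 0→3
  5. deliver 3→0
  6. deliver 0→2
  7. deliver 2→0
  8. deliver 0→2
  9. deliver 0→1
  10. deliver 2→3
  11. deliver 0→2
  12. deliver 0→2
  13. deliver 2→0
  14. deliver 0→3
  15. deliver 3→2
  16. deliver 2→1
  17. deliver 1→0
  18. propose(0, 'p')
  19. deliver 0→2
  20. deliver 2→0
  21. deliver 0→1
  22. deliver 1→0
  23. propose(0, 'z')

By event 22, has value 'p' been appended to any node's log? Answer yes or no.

no

e1 propose(0,'r'): 0[coor,t=1,-]
e2 deliver 0→1: 1[part,t=1,-]
e3 deliver 1→0: ·
e4 deliver 0→3: 3[part,t=1,-]
e5 deliver 3→0: ·
e6 deliver 0→2: 2[part,t=1,-]
e7 deliver 2→0: 0[coor,t=1,r]
e8 deliver 0→2: 2[part,t=1,r]
e9 deliver 0→1: 1[part,t=1,r]
e10 deliver 2→3: ·
e11 deliver 0→2: ·
e12 deliver 0→2: ·
e13 deliver 2→0: ·
e14 deliver 0→3: 3[part,t=1,r]
e15 deliver 3→2: ·
e16 deliver 2→1: ·
e17 deliver 1→0: ·
e18 propose(0,'p'): 0[coor,t=2,r]
e19 deliver 0→2: 2[part,t=2,r]
e20 deliver 2→0: ·
e21 deliver 0→1: 1[part,t=2,r]
e22 deliver 1→0: ·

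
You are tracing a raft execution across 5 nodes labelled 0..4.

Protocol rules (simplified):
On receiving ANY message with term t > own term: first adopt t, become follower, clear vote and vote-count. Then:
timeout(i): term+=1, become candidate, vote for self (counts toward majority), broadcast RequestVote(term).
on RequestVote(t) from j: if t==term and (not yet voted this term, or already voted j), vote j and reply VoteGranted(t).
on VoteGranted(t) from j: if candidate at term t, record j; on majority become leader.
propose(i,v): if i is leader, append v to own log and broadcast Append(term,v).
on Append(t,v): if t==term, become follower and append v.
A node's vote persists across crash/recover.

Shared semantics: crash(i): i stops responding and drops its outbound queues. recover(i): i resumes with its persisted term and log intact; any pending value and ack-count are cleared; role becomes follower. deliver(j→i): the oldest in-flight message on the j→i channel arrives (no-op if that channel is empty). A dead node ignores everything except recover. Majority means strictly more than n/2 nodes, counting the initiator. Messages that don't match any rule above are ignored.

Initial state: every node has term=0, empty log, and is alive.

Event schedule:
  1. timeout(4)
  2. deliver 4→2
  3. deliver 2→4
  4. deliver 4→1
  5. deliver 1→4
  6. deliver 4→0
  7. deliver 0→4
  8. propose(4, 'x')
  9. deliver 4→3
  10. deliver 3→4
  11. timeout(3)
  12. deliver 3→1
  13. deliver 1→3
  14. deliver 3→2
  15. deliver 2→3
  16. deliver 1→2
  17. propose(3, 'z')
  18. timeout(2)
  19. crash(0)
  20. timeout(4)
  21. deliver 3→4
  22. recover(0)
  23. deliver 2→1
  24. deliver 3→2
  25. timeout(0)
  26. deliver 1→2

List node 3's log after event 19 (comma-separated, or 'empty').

z

e1 timeout(4): 4[cand,t=1,-]
e2 deliver 4→2: 2[foll,t=1,-]
e3 deliver 2→4: ·
e4 deliver 4→1: 1[foll,t=1,-]
e5 deliver 1→4: 4[lead,t=1,-]
e6 deliver 4→0: 0[foll,t=1,-]
e7 deliver 0→4: ·
e8 propose(4,'x'): 4[lead,t=1,x]
e9 deliver 4→3: 3[foll,t=1,-]
e10 deliver 3→4: ·
e11 timeout(3): 3[cand,t=2,-]
e12 deliver 3→1: 1[foll,t=2,-]
e13 deliver 1→3: ·
e14 deliver 3→2: 2[foll,t=2,-]
e15 deliver 2→3: 3[lead,t=2,-]
e16 deliver 1→2: ·
e17 propose(3,'z'): 3[lead,t=2,z]
e18 timeout(2): 2[cand,t=3,-]
e19 crash(0): 0[✗foll,t=1,-]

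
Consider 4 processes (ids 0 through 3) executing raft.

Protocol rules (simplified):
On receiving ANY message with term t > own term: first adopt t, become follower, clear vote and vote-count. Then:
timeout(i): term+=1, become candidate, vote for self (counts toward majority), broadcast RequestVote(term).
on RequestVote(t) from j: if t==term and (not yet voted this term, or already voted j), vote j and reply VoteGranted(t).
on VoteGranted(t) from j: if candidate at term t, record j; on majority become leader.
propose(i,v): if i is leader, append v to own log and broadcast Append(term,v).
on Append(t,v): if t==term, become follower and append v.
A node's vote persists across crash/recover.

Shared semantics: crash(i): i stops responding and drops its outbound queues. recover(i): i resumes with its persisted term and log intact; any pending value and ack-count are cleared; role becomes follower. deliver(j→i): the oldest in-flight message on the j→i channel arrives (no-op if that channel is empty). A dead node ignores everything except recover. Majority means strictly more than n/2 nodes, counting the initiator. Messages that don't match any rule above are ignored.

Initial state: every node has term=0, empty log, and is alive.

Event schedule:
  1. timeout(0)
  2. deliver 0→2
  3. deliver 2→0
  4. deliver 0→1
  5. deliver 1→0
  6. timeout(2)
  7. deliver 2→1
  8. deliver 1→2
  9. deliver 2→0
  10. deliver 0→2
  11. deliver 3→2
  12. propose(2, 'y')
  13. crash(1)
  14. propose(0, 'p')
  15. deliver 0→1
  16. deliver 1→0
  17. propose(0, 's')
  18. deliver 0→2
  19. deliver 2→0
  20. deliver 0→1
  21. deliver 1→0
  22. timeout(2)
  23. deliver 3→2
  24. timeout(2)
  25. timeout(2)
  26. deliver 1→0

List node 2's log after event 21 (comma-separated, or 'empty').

after 1 — timeout(0): n0:cand/t1/[-]
after 2 — deliver 0→2: n2:foll/t1/[-]
after 3 — deliver 2→0: ·
after 4 — deliver 0→1: n1:foll/t1/[-]
after 5 — deliver 1→0: n0:lead/t1/[-]
after 6 — timeout(2): n2:cand/t2/[-]
after 7 — deliver 2→1: n1:foll/t2/[-]
after 8 — deliver 1→2: ·
after 9 — deliver 2→0: n0:foll/t2/[-]
after 10 — deliver 0→2: n2:lead/t2/[-]
after 11 — deliver 3→2: ·
after 12 — propose(2,'y'): n2:lead/t2/[y]
after 13 — crash(1): n1:✗foll/t2/[-]
after 14 — propose(0,'p'): ·
after 15 — deliver 0→1: ·
after 16 — deliver 1→0: ·
after 17 — propose(0,'s'): ·
after 18 — deliver 0→2: ·
after 19 — deliver 2→0: n0:foll/t2/[y]
after 20 — deliver 0→1: ·
after 21 — deliver 1→0: ·

y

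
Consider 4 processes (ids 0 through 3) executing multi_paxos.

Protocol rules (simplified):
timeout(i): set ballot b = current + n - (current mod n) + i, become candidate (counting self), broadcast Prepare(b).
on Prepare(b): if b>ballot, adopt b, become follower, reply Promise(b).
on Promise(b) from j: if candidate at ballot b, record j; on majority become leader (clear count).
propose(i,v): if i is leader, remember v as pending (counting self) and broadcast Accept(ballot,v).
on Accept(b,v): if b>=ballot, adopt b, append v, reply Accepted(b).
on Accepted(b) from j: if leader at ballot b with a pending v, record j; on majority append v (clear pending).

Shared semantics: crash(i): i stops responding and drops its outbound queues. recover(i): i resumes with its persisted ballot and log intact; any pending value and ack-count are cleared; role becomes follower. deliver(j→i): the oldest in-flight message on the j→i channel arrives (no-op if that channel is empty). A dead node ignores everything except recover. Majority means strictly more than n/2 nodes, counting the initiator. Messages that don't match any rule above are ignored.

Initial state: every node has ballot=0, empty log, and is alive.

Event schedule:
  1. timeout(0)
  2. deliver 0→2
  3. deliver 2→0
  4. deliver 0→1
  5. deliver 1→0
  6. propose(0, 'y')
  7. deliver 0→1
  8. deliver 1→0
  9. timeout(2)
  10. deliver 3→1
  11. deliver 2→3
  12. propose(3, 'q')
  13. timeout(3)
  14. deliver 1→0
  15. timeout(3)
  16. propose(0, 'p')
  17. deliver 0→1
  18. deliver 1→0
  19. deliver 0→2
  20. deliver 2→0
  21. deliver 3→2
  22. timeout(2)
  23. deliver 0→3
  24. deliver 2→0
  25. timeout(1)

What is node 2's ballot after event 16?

10

after 1 — timeout(0): n0:cand/b4/[-]
after 2 — deliver 0→2: n2:foll/b4/[-]
after 3 — deliver 2→0: ·
after 4 — deliver 0→1: n1:foll/b4/[-]
after 5 — deliver 1→0: n0:lead/b4/[-]
after 6 — propose(0,'y'): ·
after 7 — deliver 0→1: n1:foll/b4/[y]
after 8 — deliver 1→0: ·
after 9 — timeout(2): n2:cand/b10/[-]
after 10 — deliver 3→1: ·
after 11 — deliver 2→3: n3:foll/b10/[-]
after 12 — propose(3,'q'): ·
after 13 — timeout(3): n3:cand/b15/[-]
after 14 — deliver 1→0: ·
after 15 — timeout(3): n3:cand/b19/[-]
after 16 — propose(0,'p'): ·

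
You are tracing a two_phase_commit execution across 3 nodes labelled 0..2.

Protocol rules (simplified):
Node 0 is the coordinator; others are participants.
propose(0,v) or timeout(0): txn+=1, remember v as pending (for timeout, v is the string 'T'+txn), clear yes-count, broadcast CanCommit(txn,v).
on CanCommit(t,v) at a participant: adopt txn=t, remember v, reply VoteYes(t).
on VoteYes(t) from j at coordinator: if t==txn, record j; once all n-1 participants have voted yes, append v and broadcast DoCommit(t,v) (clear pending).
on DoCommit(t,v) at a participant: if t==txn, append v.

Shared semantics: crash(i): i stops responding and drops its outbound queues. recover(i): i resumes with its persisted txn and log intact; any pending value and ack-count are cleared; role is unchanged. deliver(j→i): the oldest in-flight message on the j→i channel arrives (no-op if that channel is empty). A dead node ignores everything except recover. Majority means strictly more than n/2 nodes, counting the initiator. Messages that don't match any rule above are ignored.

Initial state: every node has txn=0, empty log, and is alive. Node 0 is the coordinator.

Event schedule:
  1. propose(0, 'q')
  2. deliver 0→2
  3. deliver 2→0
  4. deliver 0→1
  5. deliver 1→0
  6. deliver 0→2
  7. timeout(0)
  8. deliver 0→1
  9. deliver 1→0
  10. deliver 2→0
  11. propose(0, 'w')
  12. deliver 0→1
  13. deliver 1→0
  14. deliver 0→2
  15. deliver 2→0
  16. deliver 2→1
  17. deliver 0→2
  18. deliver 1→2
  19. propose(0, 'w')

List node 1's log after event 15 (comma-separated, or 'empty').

q

e1 propose(0,'q'): 0[coor,t=1,-]
e2 deliver 0→2: 2[part,t=1,-]
e3 deliver 2→0: ·
e4 deliver 0→1: 1[part,t=1,-]
e5 deliver 1→0: 0[coor,t=1,q]
e6 deliver 0→2: 2[part,t=1,q]
e7 timeout(0): 0[coor,t=2,q]
e8 deliver 0→1: 1[part,t=1,q]
e9 deliver 1→0: ·
e10 deliver 2→0: ·
e11 propose(0,'w'): 0[coor,t=3,q]
e12 deliver 0→1: 1[part,t=2,q]
e13 deliver 1→0: ·
e14 deliver 0→2: 2[part,t=2,q]
e15 deliver 2→0: ·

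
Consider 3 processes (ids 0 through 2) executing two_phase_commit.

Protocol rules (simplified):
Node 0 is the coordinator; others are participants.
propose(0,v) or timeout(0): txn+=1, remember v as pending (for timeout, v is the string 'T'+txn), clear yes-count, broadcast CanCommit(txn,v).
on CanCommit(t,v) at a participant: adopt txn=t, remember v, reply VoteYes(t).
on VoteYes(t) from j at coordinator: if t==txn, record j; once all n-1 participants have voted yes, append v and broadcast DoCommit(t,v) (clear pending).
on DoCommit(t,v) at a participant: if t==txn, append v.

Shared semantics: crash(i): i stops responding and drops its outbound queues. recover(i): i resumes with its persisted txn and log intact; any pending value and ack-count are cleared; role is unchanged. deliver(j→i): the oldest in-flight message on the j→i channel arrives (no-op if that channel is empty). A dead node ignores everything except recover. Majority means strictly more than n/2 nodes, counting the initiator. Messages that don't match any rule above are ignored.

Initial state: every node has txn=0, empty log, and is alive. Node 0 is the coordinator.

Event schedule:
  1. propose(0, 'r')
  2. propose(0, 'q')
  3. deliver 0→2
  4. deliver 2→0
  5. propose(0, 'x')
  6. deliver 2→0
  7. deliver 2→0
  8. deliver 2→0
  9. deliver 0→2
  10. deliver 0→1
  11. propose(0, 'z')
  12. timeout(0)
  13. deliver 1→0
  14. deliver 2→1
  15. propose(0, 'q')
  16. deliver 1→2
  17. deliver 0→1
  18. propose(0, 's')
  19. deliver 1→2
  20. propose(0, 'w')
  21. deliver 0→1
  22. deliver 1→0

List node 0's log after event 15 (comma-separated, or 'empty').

after 1 — propose(0,'r'): n0:coor/t1/[-]
after 2 — propose(0,'q'): n0:coor/t2/[-]
after 3 — deliver 0→2: n2:part/t1/[-]
after 4 — deliver 2→0: ·
after 5 — propose(0,'x'): n0:coor/t3/[-]
after 6 — deliver 2→0: ·
after 7 — deliver 2→0: ·
after 8 — deliver 2→0: ·
after 9 — deliver 0→2: n2:part/t2/[-]
after 10 — deliver 0→1: n1:part/t1/[-]
after 11 — propose(0,'z'): n0:coor/t4/[-]
after 12 — timeout(0): n0:coor/t5/[-]
after 13 — deliver 1→0: ·
after 14 — deliver 2→1: ·
after 15 — propose(0,'q'): n0:coor/t6/[-]

empty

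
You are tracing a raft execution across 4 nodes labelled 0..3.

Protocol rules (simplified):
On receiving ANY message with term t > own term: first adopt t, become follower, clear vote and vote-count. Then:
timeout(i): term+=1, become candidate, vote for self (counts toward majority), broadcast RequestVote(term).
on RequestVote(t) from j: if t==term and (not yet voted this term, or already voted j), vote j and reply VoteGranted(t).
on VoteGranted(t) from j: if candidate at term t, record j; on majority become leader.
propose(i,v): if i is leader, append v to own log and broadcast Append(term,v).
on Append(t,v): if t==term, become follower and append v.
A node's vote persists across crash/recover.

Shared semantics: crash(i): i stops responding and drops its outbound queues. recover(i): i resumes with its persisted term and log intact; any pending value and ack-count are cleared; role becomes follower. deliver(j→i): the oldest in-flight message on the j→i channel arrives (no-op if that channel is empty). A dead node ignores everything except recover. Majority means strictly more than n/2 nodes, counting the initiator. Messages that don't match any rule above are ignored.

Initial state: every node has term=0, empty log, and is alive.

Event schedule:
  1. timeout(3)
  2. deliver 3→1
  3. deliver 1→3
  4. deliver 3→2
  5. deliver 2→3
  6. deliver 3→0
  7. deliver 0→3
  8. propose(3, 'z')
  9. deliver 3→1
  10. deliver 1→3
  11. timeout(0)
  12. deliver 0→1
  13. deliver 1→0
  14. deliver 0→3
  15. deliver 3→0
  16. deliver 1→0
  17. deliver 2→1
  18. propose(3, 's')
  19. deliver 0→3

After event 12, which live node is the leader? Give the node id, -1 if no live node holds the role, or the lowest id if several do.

3

1. timeout(3):  <3:cand t1 ->
2. deliver 3→1:  <1:foll t1 ->
3. deliver 1→3:  nop
4. deliver 3→2:  <2:foll t1 ->
5. deliver 2→3:  <3:lead t1 ->
6. deliver 3→0:  <0:foll t1 ->
7. deliver 0→3:  nop
8. propose(3,'z'):  <3:lead t1 z>
9. deliver 3→1:  <1:foll t1 z>
10. deliver 1→3:  nop
11. timeout(0):  <0:cand t2 ->
12. deliver 0→1:  <1:foll t2 z>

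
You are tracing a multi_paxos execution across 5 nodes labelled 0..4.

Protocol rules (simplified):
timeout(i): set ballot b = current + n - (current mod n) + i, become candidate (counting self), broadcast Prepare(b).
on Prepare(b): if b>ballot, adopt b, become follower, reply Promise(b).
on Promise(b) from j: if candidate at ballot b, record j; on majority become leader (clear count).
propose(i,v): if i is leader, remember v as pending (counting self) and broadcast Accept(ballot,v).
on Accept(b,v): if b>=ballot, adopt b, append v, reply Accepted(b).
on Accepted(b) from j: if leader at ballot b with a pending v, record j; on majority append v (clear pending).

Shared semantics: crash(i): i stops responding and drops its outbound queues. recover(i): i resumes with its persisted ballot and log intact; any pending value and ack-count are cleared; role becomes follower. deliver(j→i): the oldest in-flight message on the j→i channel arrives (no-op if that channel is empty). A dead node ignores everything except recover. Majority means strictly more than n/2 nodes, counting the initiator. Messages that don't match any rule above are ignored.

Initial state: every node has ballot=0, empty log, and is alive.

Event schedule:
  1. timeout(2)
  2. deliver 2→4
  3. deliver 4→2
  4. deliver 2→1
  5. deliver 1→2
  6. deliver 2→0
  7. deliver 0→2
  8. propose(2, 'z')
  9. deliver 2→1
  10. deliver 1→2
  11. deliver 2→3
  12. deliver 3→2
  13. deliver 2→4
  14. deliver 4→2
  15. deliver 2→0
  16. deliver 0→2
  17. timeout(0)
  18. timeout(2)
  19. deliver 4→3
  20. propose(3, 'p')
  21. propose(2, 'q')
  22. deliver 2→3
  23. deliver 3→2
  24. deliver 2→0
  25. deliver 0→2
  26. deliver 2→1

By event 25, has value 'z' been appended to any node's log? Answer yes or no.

yes

[1] timeout(2) → N2(cand b7 [-])
[2] deliver 2→4 → N4(foll b7 [-])
[3] deliver 4→2 → ∅
[4] deliver 2→1 → N1(foll b7 [-])
[5] deliver 1→2 → N2(lead b7 [-])
[6] deliver 2→0 → N0(foll b7 [-])
[7] deliver 0→2 → ∅
[8] propose(2,'z') → ∅
[9] deliver 2→1 → N1(foll b7 [z])
[10] deliver 1→2 → ∅
[11] deliver 2→3 → N3(foll b7 [-])
[12] deliver 3→2 → ∅
[13] deliver 2→4 → N4(foll b7 [z])
[14] deliver 4→2 → N2(lead b7 [z])
[15] deliver 2→0 → N0(foll b7 [z])
[16] deliver 0→2 → ∅
[17] timeout(0) → N0(cand b10 [z])
[18] timeout(2) → N2(cand b12 [z])
[19] deliver 4→3 → ∅
[20] propose(3,'p') → ∅
[21] propose(2,'q') → ∅
[22] deliver 2→3 → N3(foll b7 [z])
[23] deliver 3→2 → ∅
[24] deliver 2→0 → N0(foll b12 [z])
[25] deliver 0→2 → ∅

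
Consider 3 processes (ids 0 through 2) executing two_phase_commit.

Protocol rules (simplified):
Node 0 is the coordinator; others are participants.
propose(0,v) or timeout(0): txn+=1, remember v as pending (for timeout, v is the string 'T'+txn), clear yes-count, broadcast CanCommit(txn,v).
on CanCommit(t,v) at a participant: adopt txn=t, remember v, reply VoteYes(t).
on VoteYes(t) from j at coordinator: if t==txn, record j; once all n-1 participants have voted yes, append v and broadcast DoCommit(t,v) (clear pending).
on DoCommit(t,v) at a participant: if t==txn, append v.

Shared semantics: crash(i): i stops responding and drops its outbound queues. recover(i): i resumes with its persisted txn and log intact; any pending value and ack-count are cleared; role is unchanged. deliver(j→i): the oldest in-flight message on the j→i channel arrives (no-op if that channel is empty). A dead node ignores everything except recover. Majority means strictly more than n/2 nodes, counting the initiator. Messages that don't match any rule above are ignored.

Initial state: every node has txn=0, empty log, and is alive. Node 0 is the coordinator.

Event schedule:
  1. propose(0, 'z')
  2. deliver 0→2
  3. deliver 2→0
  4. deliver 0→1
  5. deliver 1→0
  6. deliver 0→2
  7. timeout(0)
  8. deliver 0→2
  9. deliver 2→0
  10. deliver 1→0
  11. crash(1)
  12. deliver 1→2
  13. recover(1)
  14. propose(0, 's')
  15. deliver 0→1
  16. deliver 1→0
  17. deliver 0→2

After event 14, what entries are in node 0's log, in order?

z

after 1 — propose(0,'z'): n0:coor/t1/[-]
after 2 — deliver 0→2: n2:part/t1/[-]
after 3 — deliver 2→0: ·
after 4 — deliver 0→1: n1:part/t1/[-]
after 5 — deliver 1→0: n0:coor/t1/[z]
after 6 — deliver 0→2: n2:part/t1/[z]
after 7 — timeout(0): n0:coor/t2/[z]
after 8 — deliver 0→2: n2:part/t2/[z]
after 9 — deliver 2→0: ·
after 10 — deliver 1→0: ·
after 11 — crash(1): n1:✗part/t1/[-]
after 12 — deliver 1→2: ·
after 13 — recover(1): n1:part/t1/[-]
after 14 — propose(0,'s'): n0:coor/t3/[z]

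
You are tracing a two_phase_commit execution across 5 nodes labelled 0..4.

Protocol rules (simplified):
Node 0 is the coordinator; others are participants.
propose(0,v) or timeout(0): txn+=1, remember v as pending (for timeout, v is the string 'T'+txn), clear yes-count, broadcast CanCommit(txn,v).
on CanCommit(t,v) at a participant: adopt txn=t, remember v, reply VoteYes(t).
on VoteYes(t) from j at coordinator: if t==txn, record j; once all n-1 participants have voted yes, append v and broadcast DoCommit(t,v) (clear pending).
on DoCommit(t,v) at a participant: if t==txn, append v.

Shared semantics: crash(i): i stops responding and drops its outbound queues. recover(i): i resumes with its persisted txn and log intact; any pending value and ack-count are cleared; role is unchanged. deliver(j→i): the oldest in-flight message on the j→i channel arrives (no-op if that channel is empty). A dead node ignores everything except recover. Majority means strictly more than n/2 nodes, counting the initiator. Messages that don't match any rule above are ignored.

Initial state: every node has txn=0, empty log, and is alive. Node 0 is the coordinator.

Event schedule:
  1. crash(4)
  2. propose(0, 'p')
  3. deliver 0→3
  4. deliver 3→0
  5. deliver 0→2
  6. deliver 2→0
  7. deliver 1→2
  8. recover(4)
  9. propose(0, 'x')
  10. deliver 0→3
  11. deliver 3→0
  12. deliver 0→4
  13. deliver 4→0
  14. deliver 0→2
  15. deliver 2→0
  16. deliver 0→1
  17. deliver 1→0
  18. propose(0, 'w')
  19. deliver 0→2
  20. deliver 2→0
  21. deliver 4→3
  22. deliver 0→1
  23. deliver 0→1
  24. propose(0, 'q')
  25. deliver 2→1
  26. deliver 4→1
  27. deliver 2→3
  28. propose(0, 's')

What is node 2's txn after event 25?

3

e1 crash(4): 4[✗part,t=0,-]
e2 propose(0,'p'): 0[coor,t=1,-]
e3 deliver 0→3: 3[part,t=1,-]
e4 deliver 3→0: ·
e5 deliver 0→2: 2[part,t=1,-]
e6 deliver 2→0: ·
e7 deliver 1→2: ·
e8 recover(4): 4[part,t=0,-]
e9 propose(0,'x'): 0[coor,t=2,-]
e10 deliver 0→3: 3[part,t=2,-]
e11 deliver 3→0: ·
e12 deliver 0→4: 4[part,t=1,-]
e13 deliver 4→0: ·
e14 deliver 0→2: 2[part,t=2,-]
e15 deliver 2→0: ·
e16 deliver 0→1: 1[part,t=1,-]
e17 deliver 1→0: ·
e18 propose(0,'w'): 0[coor,t=3,-]
e19 deliver 0→2: 2[part,t=3,-]
e20 deliver 2→0: ·
e21 deliver 4→3: ·
e22 deliver 0→1: 1[part,t=2,-]
e23 deliver 0→1: 1[part,t=3,-]
e24 propose(0,'q'): 0[coor,t=4,-]
e25 deliver 2→1: ·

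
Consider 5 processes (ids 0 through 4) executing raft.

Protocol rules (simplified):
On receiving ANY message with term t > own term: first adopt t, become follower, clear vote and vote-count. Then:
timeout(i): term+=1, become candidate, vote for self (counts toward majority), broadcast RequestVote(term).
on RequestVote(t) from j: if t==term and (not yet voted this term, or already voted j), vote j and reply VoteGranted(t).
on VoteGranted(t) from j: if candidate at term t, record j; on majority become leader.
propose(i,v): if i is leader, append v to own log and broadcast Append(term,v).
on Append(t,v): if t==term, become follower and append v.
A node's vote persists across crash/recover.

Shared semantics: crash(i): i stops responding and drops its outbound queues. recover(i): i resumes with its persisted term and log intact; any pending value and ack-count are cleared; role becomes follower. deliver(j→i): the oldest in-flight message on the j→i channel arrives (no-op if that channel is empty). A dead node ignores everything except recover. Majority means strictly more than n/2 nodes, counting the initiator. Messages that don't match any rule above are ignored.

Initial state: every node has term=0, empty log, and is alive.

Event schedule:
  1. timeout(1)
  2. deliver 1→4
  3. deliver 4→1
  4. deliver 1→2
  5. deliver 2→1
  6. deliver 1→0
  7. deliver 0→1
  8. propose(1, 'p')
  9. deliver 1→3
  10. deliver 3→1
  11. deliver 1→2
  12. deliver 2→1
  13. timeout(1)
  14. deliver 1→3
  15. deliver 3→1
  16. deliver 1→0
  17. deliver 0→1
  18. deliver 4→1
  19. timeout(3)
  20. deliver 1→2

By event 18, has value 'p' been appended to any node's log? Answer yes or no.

yes

e1 timeout(1): 1[cand,t=1,-]
e2 deliver 1→4: 4[foll,t=1,-]
e3 deliver 4→1: ·
e4 deliver 1→2: 2[foll,t=1,-]
e5 deliver 2→1: 1[lead,t=1,-]
e6 deliver 1→0: 0[foll,t=1,-]
e7 deliver 0→1: ·
e8 propose(1,'p'): 1[lead,t=1,p]
e9 deliver 1→3: 3[foll,t=1,-]
e10 deliver 3→1: ·
e11 deliver 1→2: 2[foll,t=1,p]
e12 deliver 2→1: ·
e13 timeout(1): 1[cand,t=2,p]
e14 deliver 1→3: 3[foll,t=1,p]
e15 deliver 3→1: ·
e16 deliver 1→0: 0[foll,t=1,p]
e17 deliver 0→1: ·
e18 deliver 4→1: ·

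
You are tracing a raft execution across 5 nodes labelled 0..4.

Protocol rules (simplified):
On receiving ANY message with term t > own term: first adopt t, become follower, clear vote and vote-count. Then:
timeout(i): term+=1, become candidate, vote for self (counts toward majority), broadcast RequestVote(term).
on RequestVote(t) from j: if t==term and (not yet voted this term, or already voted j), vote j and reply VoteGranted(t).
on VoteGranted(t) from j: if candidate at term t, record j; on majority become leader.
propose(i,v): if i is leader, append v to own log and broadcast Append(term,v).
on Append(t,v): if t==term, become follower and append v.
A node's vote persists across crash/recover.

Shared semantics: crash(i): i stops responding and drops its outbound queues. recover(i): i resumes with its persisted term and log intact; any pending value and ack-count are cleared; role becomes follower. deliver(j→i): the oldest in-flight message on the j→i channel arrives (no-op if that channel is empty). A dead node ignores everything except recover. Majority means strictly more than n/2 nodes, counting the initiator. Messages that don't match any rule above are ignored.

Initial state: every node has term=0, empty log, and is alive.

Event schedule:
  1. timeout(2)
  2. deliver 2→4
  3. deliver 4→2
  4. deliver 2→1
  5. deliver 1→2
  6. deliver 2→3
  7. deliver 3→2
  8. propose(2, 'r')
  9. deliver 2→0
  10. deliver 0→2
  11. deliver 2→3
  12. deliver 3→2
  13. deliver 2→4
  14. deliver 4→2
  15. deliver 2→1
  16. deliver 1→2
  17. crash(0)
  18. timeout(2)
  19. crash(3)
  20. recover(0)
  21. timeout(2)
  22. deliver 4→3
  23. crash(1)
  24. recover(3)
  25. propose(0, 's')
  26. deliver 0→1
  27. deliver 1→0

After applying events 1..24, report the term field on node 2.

step 1 timeout(2): 2={cand,t=1,log=-}
step 2 deliver 2→4: 4={foll,t=1,log=-}
step 3 deliver 4→2: —
step 4 deliver 2→1: 1={foll,t=1,log=-}
step 5 deliver 1→2: 2={lead,t=1,log=-}
step 6 deliver 2→3: 3={foll,t=1,log=-}
step 7 deliver 3→2: —
step 8 propose(2,'r'): 2={lead,t=1,log=r}
step 9 deliver 2→0: 0={foll,t=1,log=-}
step 10 deliver 0→2: —
step 11 deliver 2→3: 3={foll,t=1,log=r}
step 12 deliver 3→2: —
step 13 deliver 2→4: 4={foll,t=1,log=r}
step 14 deliver 4→2: —
step 15 deliver 2→1: 1={foll,t=1,log=r}
step 16 deliver 1→2: —
step 17 crash(0): 0={✗foll,t=1,log=-}
step 18 timeout(2): 2={cand,t=2,log=r}
step 19 crash(3): 3={✗foll,t=1,log=r}
step 20 recover(0): 0={foll,t=1,log=-}
step 21 timeout(2): 2={cand,t=3,log=r}
step 22 deliver 4→3: —
step 23 crash(1): 1={✗foll,t=1,log=r}
step 24 recover(3): 3={foll,t=1,log=r}

3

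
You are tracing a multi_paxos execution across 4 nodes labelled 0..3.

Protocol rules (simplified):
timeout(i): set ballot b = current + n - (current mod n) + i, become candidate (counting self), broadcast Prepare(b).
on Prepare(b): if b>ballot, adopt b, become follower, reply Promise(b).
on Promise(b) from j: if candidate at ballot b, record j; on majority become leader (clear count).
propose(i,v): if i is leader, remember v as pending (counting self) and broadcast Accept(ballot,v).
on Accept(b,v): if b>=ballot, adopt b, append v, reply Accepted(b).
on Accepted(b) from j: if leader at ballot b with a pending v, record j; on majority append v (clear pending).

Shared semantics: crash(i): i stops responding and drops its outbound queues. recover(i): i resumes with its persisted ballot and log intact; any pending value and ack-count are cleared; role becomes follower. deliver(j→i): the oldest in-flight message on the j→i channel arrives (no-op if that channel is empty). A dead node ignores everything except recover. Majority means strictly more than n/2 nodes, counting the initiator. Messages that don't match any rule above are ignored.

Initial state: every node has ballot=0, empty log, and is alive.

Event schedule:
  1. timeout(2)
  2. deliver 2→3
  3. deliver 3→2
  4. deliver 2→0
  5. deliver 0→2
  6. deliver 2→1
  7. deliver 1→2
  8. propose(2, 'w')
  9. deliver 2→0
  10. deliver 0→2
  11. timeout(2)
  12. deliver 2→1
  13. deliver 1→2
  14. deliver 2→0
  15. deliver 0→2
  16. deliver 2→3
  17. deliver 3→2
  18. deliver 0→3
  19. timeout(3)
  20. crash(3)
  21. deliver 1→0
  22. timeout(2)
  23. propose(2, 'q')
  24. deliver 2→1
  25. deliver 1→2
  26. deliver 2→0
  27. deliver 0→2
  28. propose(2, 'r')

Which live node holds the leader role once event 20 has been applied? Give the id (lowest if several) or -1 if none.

-1

step 1 timeout(2): 2={cand,b=6,log=-}
step 2 deliver 2→3: 3={foll,b=6,log=-}
step 3 deliver 3→2: —
step 4 deliver 2→0: 0={foll,b=6,log=-}
step 5 deliver 0→2: 2={lead,b=6,log=-}
step 6 deliver 2→1: 1={foll,b=6,log=-}
step 7 deliver 1→2: —
step 8 propose(2,'w'): —
step 9 deliver 2→0: 0={foll,b=6,log=w}
step 10 deliver 0→2: —
step 11 timeout(2): 2={cand,b=10,log=-}
step 12 deliver 2→1: 1={foll,b=6,log=w}
step 13 deliver 1→2: —
step 14 deliver 2→0: 0={foll,b=10,log=w}
step 15 deliver 0→2: —
step 16 deliver 2→3: 3={foll,b=6,log=w}
step 17 deliver 3→2: —
step 18 deliver 0→3: —
step 19 timeout(3): 3={cand,b=11,log=w}
step 20 crash(3): 3={✗cand,b=11,log=w}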